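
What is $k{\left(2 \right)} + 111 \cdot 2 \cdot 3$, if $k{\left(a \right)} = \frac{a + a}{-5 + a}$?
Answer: $\frac{1994}{3} \approx 664.67$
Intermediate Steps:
$k{\left(a \right)} = \frac{2 a}{-5 + a}$
$k{\left(2 \right)} + 111 \cdot 2 \cdot 3 = 2 \cdot 2 \frac{1}{-5 + 2} + 111 \cdot 2 \cdot 3 = 2 \cdot 2 \frac{1}{-3} + 111 \cdot 6 = 2 \cdot 2 \left(- \frac{1}{3}\right) + 666 = - \frac{4}{3} + 666 = \frac{1994}{3}$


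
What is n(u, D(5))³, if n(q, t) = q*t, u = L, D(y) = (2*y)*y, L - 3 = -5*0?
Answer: 3375000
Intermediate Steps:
L = 3 (L = 3 - 5*0 = 3 + 0 = 3)
D(y) = 2*y²
u = 3
n(u, D(5))³ = (3*(2*5²))³ = (3*(2*25))³ = (3*50)³ = 150³ = 3375000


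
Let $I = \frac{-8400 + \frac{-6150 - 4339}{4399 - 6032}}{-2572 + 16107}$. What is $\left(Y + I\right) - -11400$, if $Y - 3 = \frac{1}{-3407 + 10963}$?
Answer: $\frac{1904284814629879}{167007661180} \approx 11402.0$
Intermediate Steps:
$I = - \frac{13706711}{22102655}$ ($I = \frac{-8400 - \frac{10489}{-1633}}{13535} = \left(-8400 - - \frac{10489}{1633}\right) \frac{1}{13535} = \left(-8400 + \frac{10489}{1633}\right) \frac{1}{13535} = \left(- \frac{13706711}{1633}\right) \frac{1}{13535} = - \frac{13706711}{22102655} \approx -0.62014$)
$Y = \frac{22669}{7556}$ ($Y = 3 + \frac{1}{-3407 + 10963} = 3 + \frac{1}{7556} = \frac{22669}{7556} \approx 3.0001$)
$\left(Y + I\right) - -11400 = \left(\frac{22669}{7556} - \frac{13706711}{22102655}\right) - -11400 = \frac{397477177879}{167007661180} + \left(-3553 + 14953\right) = \frac{397477177879}{167007661180} + 11400 = \frac{1904284814629879}{167007661180}$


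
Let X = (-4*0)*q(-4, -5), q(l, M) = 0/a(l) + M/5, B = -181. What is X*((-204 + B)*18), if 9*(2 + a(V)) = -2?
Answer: 0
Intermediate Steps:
a(V) = -20/9 (a(V) = -2 + (1/9)*(-2) = -2 - 2/9 = -20/9)
q(l, M) = M/5 (q(l, M) = 0/(-20/9) + M/5 = 0*(-9/20) + M*(1/5) = 0 + M/5 = M/5)
X = 0 (X = (-4*0)*((1/5)*(-5)) = 0*(-1) = 0)
X*((-204 + B)*18) = 0*((-204 - 181)*18) = 0*(-385*18) = 0*(-6930) = 0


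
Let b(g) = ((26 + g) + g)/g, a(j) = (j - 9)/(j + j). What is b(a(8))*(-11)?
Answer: 4554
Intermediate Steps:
a(j) = (-9 + j)/(2*j) (a(j) = (-9 + j)/((2*j)) = (-9 + j)*(1/(2*j)) = (-9 + j)/(2*j))
b(g) = (26 + 2*g)/g
b(a(8))*(-11) = (2 + 26/(((½)*(-9 + 8)/8)))*(-11) = (2 + 26/(((½)*(⅛)*(-1))))*(-11) = (2 + 26/(-1/16))*(-11) = (2 + 26*(-16))*(-11) = (2 - 416)*(-11) = -414*(-11) = 4554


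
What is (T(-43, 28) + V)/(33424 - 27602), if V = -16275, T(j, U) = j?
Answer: -199/71 ≈ -2.8028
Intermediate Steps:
(T(-43, 28) + V)/(33424 - 27602) = (-43 - 16275)/(33424 - 27602) = -16318/5822 = -16318*1/5822 = -199/71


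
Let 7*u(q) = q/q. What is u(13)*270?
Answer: 270/7 ≈ 38.571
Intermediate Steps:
u(q) = ⅐ (u(q) = (q/q)/7 = (⅐)*1 = ⅐)
u(13)*270 = (⅐)*270 = 270/7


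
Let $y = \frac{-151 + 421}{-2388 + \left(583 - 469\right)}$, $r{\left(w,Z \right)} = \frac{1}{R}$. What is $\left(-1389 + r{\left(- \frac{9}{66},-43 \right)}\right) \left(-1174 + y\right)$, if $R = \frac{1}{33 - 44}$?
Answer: $\frac{622987400}{379} \approx 1.6438 \cdot 10^{6}$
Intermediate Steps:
$R = - \frac{1}{11}$ ($R = \frac{1}{-11} = - \frac{1}{11} \approx -0.090909$)
$r{\left(w,Z \right)} = -11$ ($r{\left(w,Z \right)} = \frac{1}{- \frac{1}{11}} = -11$)
$y = - \frac{45}{379}$ ($y = \frac{270}{-2388 + 114} = \frac{270}{-2274} = 270 \left(- \frac{1}{2274}\right) = - \frac{45}{379} \approx -0.11873$)
$\left(-1389 + r{\left(- \frac{9}{66},-43 \right)}\right) \left(-1174 + y\right) = \left(-1389 - 11\right) \left(-1174 - \frac{45}{379}\right) = \left(-1400\right) \left(- \frac{444991}{379}\right) = \frac{622987400}{379}$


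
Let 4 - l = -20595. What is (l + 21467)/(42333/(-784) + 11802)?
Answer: 10993248/3070145 ≈ 3.5807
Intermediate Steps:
l = 20599 (l = 4 - 1*(-20595) = 4 + 20595 = 20599)
(l + 21467)/(42333/(-784) + 11802) = (20599 + 21467)/(42333/(-784) + 11802) = 42066/(42333*(-1/784) + 11802) = 42066/(-42333/784 + 11802) = 42066/(9210435/784) = 42066*(784/9210435) = 10993248/3070145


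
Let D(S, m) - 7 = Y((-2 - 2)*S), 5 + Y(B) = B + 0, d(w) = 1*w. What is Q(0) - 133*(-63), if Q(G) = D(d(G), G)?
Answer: 8381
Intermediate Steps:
d(w) = w
Y(B) = -5 + B (Y(B) = -5 + (B + 0) = -5 + B)
D(S, m) = 2 - 4*S (D(S, m) = 7 + (-5 + (-2 - 2)*S) = 7 + (-5 - 4*S) = 2 - 4*S)
Q(G) = 2 - 4*G
Q(0) - 133*(-63) = (2 - 4*0) - 133*(-63) = (2 + 0) + 8379 = 2 + 8379 = 8381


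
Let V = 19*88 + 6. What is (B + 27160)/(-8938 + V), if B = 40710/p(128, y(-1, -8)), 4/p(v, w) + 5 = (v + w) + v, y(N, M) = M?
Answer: -1000117/2904 ≈ -344.39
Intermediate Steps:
p(v, w) = 4/(-5 + w + 2*v) (p(v, w) = 4/(-5 + ((v + w) + v)) = 4/(-5 + (w + 2*v)) = 4/(-5 + w + 2*v))
V = 1678 (V = 1672 + 6 = 1678)
B = 4946265/2 (B = 40710/((4/(-5 - 8 + 2*128))) = 40710/((4/(-5 - 8 + 256))) = 40710/((4/243)) = 40710/((4*(1/243))) = 40710/(4/243) = 40710*(243/4) = 4946265/2 ≈ 2.4731e+6)
(B + 27160)/(-8938 + V) = (4946265/2 + 27160)/(-8938 + 1678) = (5000585/2)/(-7260) = (5000585/2)*(-1/7260) = -1000117/2904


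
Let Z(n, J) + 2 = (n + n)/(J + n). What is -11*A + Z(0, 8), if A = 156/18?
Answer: -292/3 ≈ -97.333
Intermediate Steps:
A = 26/3 (A = 156*(1/18) = 26/3 ≈ 8.6667)
Z(n, J) = -2 + 2*n/(J + n) (Z(n, J) = -2 + (n + n)/(J + n) = -2 + (2*n)/(J + n) = -2 + 2*n/(J + n))
-11*A + Z(0, 8) = -11*26/3 - 2*8/(8 + 0) = -286/3 - 2*8/8 = -286/3 - 2*8*1/8 = -286/3 - 2 = -292/3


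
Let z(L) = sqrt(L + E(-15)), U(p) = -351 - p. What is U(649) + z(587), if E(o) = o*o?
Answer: -1000 + 2*sqrt(203) ≈ -971.50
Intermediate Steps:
E(o) = o**2
z(L) = sqrt(225 + L) (z(L) = sqrt(L + (-15)**2) = sqrt(L + 225) = sqrt(225 + L))
U(649) + z(587) = (-351 - 1*649) + sqrt(225 + 587) = (-351 - 649) + sqrt(812) = -1000 + 2*sqrt(203)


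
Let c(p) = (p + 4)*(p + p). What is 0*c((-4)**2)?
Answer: 0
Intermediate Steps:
c(p) = 2*p*(4 + p) (c(p) = (4 + p)*(2*p) = 2*p*(4 + p))
0*c((-4)**2) = 0*(2*(-4)**2*(4 + (-4)**2)) = 0*(2*16*(4 + 16)) = 0*(2*16*20) = 0*640 = 0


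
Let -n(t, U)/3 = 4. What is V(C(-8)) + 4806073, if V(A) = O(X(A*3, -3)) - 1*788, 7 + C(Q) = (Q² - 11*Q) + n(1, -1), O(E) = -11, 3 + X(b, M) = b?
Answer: 4805274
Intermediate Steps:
X(b, M) = -3 + b
n(t, U) = -12 (n(t, U) = -3*4 = -12)
C(Q) = -19 + Q² - 11*Q (C(Q) = -7 + ((Q² - 11*Q) - 12) = -7 + (-12 + Q² - 11*Q) = -19 + Q² - 11*Q)
V(A) = -799 (V(A) = -11 - 1*788 = -11 - 788 = -799)
V(C(-8)) + 4806073 = -799 + 4806073 = 4805274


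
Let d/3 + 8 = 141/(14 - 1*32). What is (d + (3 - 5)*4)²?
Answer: 12321/4 ≈ 3080.3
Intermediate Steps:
d = -95/2 (d = -24 + 3*(141/(14 - 1*32)) = -24 + 3*(141/(14 - 32)) = -24 + 3*(141/(-18)) = -24 + 3*(141*(-1/18)) = -24 + 3*(-47/6) = -24 - 47/2 = -95/2 ≈ -47.500)
(d + (3 - 5)*4)² = (-95/2 + (3 - 5)*4)² = (-95/2 - 2*4)² = (-95/2 - 8)² = (-111/2)² = 12321/4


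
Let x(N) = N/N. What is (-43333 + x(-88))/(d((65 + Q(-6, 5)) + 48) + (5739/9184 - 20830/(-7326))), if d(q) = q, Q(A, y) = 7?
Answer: -1457731465344/4153592357 ≈ -350.96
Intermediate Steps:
x(N) = 1
(-43333 + x(-88))/(d((65 + Q(-6, 5)) + 48) + (5739/9184 - 20830/(-7326))) = (-43333 + 1)/(((65 + 7) + 48) + (5739/9184 - 20830/(-7326))) = -43332/((72 + 48) + (5739*(1/9184) - 20830*(-1/7326))) = -43332/(120 + (5739/9184 + 10415/3663)) = -43332/(120 + 116673317/33640992) = -43332/4153592357/33640992 = -43332*33640992/4153592357 = -1457731465344/4153592357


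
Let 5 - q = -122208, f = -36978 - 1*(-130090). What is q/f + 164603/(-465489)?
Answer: 41562292621/43342611768 ≈ 0.95892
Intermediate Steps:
f = 93112 (f = -36978 + 130090 = 93112)
q = 122213 (q = 5 - 1*(-122208) = 5 + 122208 = 122213)
q/f + 164603/(-465489) = 122213/93112 + 164603/(-465489) = 122213*(1/93112) + 164603*(-1/465489) = 122213/93112 - 164603/465489 = 41562292621/43342611768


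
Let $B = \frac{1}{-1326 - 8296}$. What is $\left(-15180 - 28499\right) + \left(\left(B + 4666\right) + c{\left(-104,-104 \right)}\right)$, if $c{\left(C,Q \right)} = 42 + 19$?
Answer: $- \frac{374796145}{9622} \approx -38952.0$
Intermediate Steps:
$c{\left(C,Q \right)} = 61$
$B = - \frac{1}{9622}$ ($B = \frac{1}{-9622} = - \frac{1}{9622} \approx -0.00010393$)
$\left(-15180 - 28499\right) + \left(\left(B + 4666\right) + c{\left(-104,-104 \right)}\right) = \left(-15180 - 28499\right) + \left(\left(- \frac{1}{9622} + 4666\right) + 61\right) = -43679 + \left(\frac{44896251}{9622} + 61\right) = -43679 + \frac{45483193}{9622} = - \frac{374796145}{9622}$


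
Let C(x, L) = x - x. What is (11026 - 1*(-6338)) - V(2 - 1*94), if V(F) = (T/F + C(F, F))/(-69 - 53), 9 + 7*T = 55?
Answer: 29657711/1708 ≈ 17364.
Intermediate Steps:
T = 46/7 (T = -9/7 + (⅐)*55 = -9/7 + 55/7 = 46/7 ≈ 6.5714)
C(x, L) = 0
V(F) = -23/(427*F) (V(F) = (46/(7*F) + 0)/(-69 - 53) = (46/(7*F))/(-122) = (46/(7*F))*(-1/122) = -23/(427*F))
(11026 - 1*(-6338)) - V(2 - 1*94) = (11026 - 1*(-6338)) - (-23)/(427*(2 - 1*94)) = (11026 + 6338) - (-23)/(427*(2 - 94)) = 17364 - (-23)/(427*(-92)) = 17364 - (-23)*(-1)/(427*92) = 17364 - 1*1/1708 = 17364 - 1/1708 = 29657711/1708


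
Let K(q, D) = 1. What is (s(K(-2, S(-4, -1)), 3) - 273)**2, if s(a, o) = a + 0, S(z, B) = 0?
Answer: 73984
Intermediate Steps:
s(a, o) = a
(s(K(-2, S(-4, -1)), 3) - 273)**2 = (1 - 273)**2 = (-272)**2 = 73984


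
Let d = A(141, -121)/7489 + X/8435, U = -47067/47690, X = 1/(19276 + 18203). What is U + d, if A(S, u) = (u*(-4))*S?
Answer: 183489492786175663/22581575045049930 ≈ 8.1256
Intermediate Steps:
A(S, u) = -4*S*u (A(S, u) = (-4*u)*S = -4*S*u)
X = 1/37479 ≈ 2.6682e-5
U = -47067/47690 (U = -47067*1/47690 = -47067/47690 ≈ -0.98694)
d = 21574341856549/2367537748485 (d = -4*141*(-121)/7489 + (1/37479)/8435 = 68244*(1/7489) + (1/37479)*(1/8435) = 68244/7489 + 1/316135365 = 21574341856549/2367537748485 ≈ 9.1126)
U + d = -47067/47690 + 21574341856549/2367537748485 = 183489492786175663/22581575045049930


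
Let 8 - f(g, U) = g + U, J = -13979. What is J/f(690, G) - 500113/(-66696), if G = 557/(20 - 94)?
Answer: 31318183453/1109621352 ≈ 28.224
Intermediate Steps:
G = -557/74 (G = 557/(-74) = 557*(-1/74) = -557/74 ≈ -7.5270)
f(g, U) = 8 - U - g (f(g, U) = 8 - (g + U) = 8 - (U + g) = 8 + (-U - g) = 8 - U - g)
J/f(690, G) - 500113/(-66696) = -13979/(8 - 1*(-557/74) - 1*690) - 500113/(-66696) = -13979/(8 + 557/74 - 690) - 500113*(-1/66696) = -13979/(-49911/74) + 500113/66696 = -13979*(-74/49911) + 500113/66696 = 1034446/49911 + 500113/66696 = 31318183453/1109621352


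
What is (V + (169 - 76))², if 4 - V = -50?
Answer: 21609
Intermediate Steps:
V = 54 (V = 4 - 1*(-50) = 4 + 50 = 54)
(V + (169 - 76))² = (54 + (169 - 76))² = (54 + 93)² = 147² = 21609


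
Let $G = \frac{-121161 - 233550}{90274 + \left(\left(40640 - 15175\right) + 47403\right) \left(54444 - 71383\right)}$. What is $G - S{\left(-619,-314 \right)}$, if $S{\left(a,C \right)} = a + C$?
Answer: $\frac{54834682885}{58772418} \approx 933.0$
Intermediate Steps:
$G = \frac{16891}{58772418}$ ($G = - \frac{354711}{90274 + \left(25465 + 47403\right) \left(-16939\right)} = - \frac{354711}{90274 + 72868 \left(-16939\right)} = - \frac{354711}{90274 - 1234311052} = - \frac{354711}{-1234220778} = \left(-354711\right) \left(- \frac{1}{1234220778}\right) = \frac{16891}{58772418} \approx 0.0002874$)
$S{\left(a,C \right)} = C + a$
$G - S{\left(-619,-314 \right)} = \frac{16891}{58772418} - \left(-314 - 619\right) = \frac{16891}{58772418} - -933 = \frac{16891}{58772418} + 933 = \frac{54834682885}{58772418}$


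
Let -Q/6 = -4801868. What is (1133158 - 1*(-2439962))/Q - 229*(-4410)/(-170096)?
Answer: -593507863075/102097317416 ≈ -5.8132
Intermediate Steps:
Q = 28811208 (Q = -6*(-4801868) = 28811208)
(1133158 - 1*(-2439962))/Q - 229*(-4410)/(-170096) = (1133158 - 1*(-2439962))/28811208 - 229*(-4410)/(-170096) = (1133158 + 2439962)*(1/28811208) + 1009890*(-1/170096) = 3573120*(1/28811208) - 504945/85048 = 148880/1200467 - 504945/85048 = -593507863075/102097317416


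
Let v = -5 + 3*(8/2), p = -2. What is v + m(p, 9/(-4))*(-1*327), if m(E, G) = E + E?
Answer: 1315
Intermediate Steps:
v = 7 (v = -5 + 3*(8*(½)) = -5 + 3*4 = -5 + 12 = 7)
m(E, G) = 2*E
v + m(p, 9/(-4))*(-1*327) = 7 + (2*(-2))*(-1*327) = 7 - 4*(-327) = 7 + 1308 = 1315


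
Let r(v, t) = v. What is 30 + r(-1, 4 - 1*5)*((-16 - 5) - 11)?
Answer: 62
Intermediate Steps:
30 + r(-1, 4 - 1*5)*((-16 - 5) - 11) = 30 - ((-16 - 5) - 11) = 30 - (-21 - 11) = 30 - 1*(-32) = 30 + 32 = 62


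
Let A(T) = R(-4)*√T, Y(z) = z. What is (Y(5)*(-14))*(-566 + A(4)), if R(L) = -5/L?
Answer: 39445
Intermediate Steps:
A(T) = 5*√T/4 (A(T) = (-5/(-4))*√T = (-5*(-¼))*√T = 5*√T/4)
(Y(5)*(-14))*(-566 + A(4)) = (5*(-14))*(-566 + 5*√4/4) = -70*(-566 + (5/4)*2) = -70*(-566 + 5/2) = -70*(-1127/2) = 39445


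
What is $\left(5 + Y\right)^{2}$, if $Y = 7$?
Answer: $144$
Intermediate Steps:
$\left(5 + Y\right)^{2} = \left(5 + 7\right)^{2} = 12^{2} = 144$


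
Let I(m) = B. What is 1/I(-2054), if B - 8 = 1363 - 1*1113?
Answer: 1/258 ≈ 0.0038760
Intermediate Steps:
B = 258 (B = 8 + (1363 - 1*1113) = 8 + (1363 - 1113) = 8 + 250 = 258)
I(m) = 258
1/I(-2054) = 1/258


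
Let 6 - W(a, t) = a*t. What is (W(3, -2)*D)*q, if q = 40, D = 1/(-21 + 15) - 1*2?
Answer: -1040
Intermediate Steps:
W(a, t) = 6 - a*t
D = -13/6 (D = 1/(-6) - 2 = -⅙ - 2 = -13/6 ≈ -2.1667)
(W(3, -2)*D)*q = ((6 - 1*3*(-2))*(-13/6))*40 = ((6 + 6)*(-13/6))*40 = (12*(-13/6))*40 = -26*40 = -1040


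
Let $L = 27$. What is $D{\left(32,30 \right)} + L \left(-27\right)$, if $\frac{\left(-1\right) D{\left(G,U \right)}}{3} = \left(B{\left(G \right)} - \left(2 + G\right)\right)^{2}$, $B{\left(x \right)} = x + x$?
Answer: $-3429$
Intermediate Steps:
$B{\left(x \right)} = 2 x$
$D{\left(G,U \right)} = - 3 \left(-2 + G\right)^{2}$ ($D{\left(G,U \right)} = - 3 \left(2 G - \left(2 + G\right)\right)^{2} = - 3 \left(-2 + G\right)^{2}$)
$D{\left(32,30 \right)} + L \left(-27\right) = - 3 \left(-2 + 32\right)^{2} + 27 \left(-27\right) = - 3 \cdot 30^{2} - 729 = \left(-3\right) 900 - 729 = -2700 - 729 = -3429$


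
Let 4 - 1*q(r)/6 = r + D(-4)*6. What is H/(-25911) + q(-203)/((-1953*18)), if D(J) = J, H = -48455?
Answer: 1470436/803241 ≈ 1.8306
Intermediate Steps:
q(r) = 168 - 6*r (q(r) = 24 - 6*(r - 4*6) = 24 - 6*(r - 24) = 24 - 6*(-24 + r) = 24 + (144 - 6*r) = 168 - 6*r)
H/(-25911) + q(-203)/((-1953*18)) = -48455/(-25911) + (168 - 6*(-203))/((-1953*18)) = -48455*(-1/25911) + (168 + 1218)/(-35154) = 48455/25911 + 1386*(-1/35154) = 48455/25911 - 11/279 = 1470436/803241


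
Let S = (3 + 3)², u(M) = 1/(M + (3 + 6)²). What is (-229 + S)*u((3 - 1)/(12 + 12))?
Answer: -2316/973 ≈ -2.3803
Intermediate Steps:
u(M) = 1/(81 + M) (u(M) = 1/(M + 9²) = 1/(M + 81) = 1/(81 + M))
S = 36 (S = 6² = 36)
(-229 + S)*u((3 - 1)/(12 + 12)) = (-229 + 36)/(81 + (3 - 1)/(12 + 12)) = -193/(81 + 2/24) = -193/(81 + 2*(1/24)) = -193/(81 + 1/12) = -193/973/12 = -193*12/973 = -2316/973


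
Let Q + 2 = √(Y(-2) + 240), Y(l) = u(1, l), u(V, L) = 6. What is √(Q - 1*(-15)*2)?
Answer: √(28 + √246) ≈ 6.6094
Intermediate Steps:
Y(l) = 6
Q = -2 + √246 (Q = -2 + √(6 + 240) = -2 + √246 ≈ 13.684)
√(Q - 1*(-15)*2) = √((-2 + √246) - 1*(-15)*2) = √((-2 + √246) + 15*2) = √((-2 + √246) + 30) = √(28 + √246)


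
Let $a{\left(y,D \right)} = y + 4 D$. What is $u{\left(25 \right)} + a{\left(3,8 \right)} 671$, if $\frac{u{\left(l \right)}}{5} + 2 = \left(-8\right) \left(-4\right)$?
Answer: $23635$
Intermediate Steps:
$u{\left(l \right)} = 150$ ($u{\left(l \right)} = -10 + 5 \left(\left(-8\right) \left(-4\right)\right) = -10 + 5 \cdot 32 = -10 + 160 = 150$)
$u{\left(25 \right)} + a{\left(3,8 \right)} 671 = 150 + \left(3 + 4 \cdot 8\right) 671 = 150 + \left(3 + 32\right) 671 = 150 + 35 \cdot 671 = 150 + 23485 = 23635$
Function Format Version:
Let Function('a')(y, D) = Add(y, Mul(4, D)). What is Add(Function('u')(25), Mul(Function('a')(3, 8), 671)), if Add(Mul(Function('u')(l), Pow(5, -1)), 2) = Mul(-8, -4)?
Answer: 23635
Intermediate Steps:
Function('u')(l) = 150 (Function('u')(l) = Add(-10, Mul(5, Mul(-8, -4))) = Add(-10, Mul(5, 32)) = Add(-10, 160) = 150)
Add(Function('u')(25), Mul(Function('a')(3, 8), 671)) = Add(150, Mul(Add(3, Mul(4, 8)), 671)) = Add(150, Mul(Add(3, 32), 671)) = Add(150, Mul(35, 671)) = Add(150, 23485) = 23635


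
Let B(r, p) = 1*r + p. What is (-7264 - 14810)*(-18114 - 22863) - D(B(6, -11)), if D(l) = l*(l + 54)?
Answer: 904526543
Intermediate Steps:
B(r, p) = p + r (B(r, p) = r + p = p + r)
D(l) = l*(54 + l)
(-7264 - 14810)*(-18114 - 22863) - D(B(6, -11)) = (-7264 - 14810)*(-18114 - 22863) - (-11 + 6)*(54 + (-11 + 6)) = -22074*(-40977) - (-5)*(54 - 5) = 904526298 - (-5)*49 = 904526298 - 1*(-245) = 904526298 + 245 = 904526543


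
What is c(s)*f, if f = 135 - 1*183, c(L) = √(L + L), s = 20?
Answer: -96*√10 ≈ -303.58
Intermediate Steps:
c(L) = √2*√L (c(L) = √(2*L) = √2*√L)
f = -48 (f = 135 - 183 = -48)
c(s)*f = (√2*√20)*(-48) = (√2*(2*√5))*(-48) = (2*√10)*(-48) = -96*√10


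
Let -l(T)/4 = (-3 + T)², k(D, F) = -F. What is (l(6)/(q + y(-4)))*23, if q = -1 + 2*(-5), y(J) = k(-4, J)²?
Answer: -828/5 ≈ -165.60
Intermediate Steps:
y(J) = J² (y(J) = (-J)² = J²)
q = -11 (q = -1 - 10 = -11)
l(T) = -4*(-3 + T)²
(l(6)/(q + y(-4)))*23 = ((-4*(-3 + 6)²)/(-11 + (-4)²))*23 = ((-4*3²)/(-11 + 16))*23 = (-4*9/5)*23 = -36*⅕*23 = -36/5*23 = -828/5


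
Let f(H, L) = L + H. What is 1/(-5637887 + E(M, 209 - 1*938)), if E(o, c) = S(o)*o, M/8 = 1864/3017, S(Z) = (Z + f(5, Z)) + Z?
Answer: -9102289/51316784772591 ≈ -1.7737e-7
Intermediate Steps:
f(H, L) = H + L
S(Z) = 5 + 3*Z (S(Z) = (Z + (5 + Z)) + Z = (5 + 2*Z) + Z = 5 + 3*Z)
M = 14912/3017 (M = 8*(1864/3017) = 14912/3017 ≈ 4.9427)
E(o, c) = o*(5 + 3*o) (E(o, c) = (5 + 3*o)*o = o*(5 + 3*o))
1/(-5637887 + E(M, 209 - 1*938)) = 1/(-5637887 + 14912*(5 + 3*(14912/3017))/3017) = 1/(-5637887 + 14912*(5 + 44736/3017)/3017) = 1/(-5637887 + (14912/3017)*(59821/3017)) = 1/(-5637887 + 892050752/9102289) = 1/(-51316784772591/9102289) = -9102289/51316784772591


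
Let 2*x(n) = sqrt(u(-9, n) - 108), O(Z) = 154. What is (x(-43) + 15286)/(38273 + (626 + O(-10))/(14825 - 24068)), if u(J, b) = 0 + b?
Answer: 3622782/9070681 + 237*I*sqrt(151)/18141362 ≈ 0.39939 + 0.00016053*I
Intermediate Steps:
u(J, b) = b
x(n) = sqrt(-108 + n)/2 (x(n) = sqrt(n - 108)/2 = sqrt(-108 + n)/2)
(x(-43) + 15286)/(38273 + (626 + O(-10))/(14825 - 24068)) = (sqrt(-108 - 43)/2 + 15286)/(38273 + (626 + 154)/(14825 - 24068)) = (sqrt(-151)/2 + 15286)/(38273 + 780/(-9243)) = ((I*sqrt(151))/2 + 15286)/(38273 + 780*(-1/9243)) = (I*sqrt(151)/2 + 15286)/(38273 - 20/237) = (15286 + I*sqrt(151)/2)/(9070681/237) = (15286 + I*sqrt(151)/2)*(237/9070681) = 3622782/9070681 + 237*I*sqrt(151)/18141362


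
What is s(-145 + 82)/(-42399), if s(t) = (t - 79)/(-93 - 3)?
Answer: -71/2035152 ≈ -3.4887e-5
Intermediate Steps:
s(t) = 79/96 - t/96 (s(t) = (-79 + t)/(-96) = (-79 + t)*(-1/96) = 79/96 - t/96)
s(-145 + 82)/(-42399) = (79/96 - (-145 + 82)/96)/(-42399) = (79/96 - 1/96*(-63))*(-1/42399) = (79/96 + 21/32)*(-1/42399) = (71/48)*(-1/42399) = -71/2035152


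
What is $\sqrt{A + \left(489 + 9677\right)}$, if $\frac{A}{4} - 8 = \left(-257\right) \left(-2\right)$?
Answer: $\sqrt{12254} \approx 110.7$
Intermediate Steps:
$A = 2088$ ($A = 32 + 4 \left(\left(-257\right) \left(-2\right)\right) = 32 + 4 \cdot 514 = 32 + 2056 = 2088$)
$\sqrt{A + \left(489 + 9677\right)} = \sqrt{2088 + \left(489 + 9677\right)} = \sqrt{2088 + 10166} = \sqrt{12254}$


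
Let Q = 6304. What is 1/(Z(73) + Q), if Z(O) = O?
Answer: 1/6377 ≈ 0.00015681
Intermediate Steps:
1/(Z(73) + Q) = 1/(73 + 6304) = 1/6377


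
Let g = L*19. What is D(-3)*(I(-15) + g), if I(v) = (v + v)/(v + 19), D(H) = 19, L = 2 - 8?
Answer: -4617/2 ≈ -2308.5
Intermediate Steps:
L = -6
I(v) = 2*v/(19 + v) (I(v) = (2*v)/(19 + v) = 2*v/(19 + v))
g = -114 (g = -6*19 = -114)
D(-3)*(I(-15) + g) = 19*(2*(-15)/(19 - 15) - 114) = 19*(2*(-15)/4 - 114) = 19*(2*(-15)*(¼) - 114) = 19*(-15/2 - 114) = 19*(-243/2) = -4617/2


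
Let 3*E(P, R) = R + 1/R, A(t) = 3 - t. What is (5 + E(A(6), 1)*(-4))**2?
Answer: 49/9 ≈ 5.4444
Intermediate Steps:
E(P, R) = R/3 + 1/(3*R) (E(P, R) = (R + 1/R)/3 = R/3 + 1/(3*R))
(5 + E(A(6), 1)*(-4))**2 = (5 + ((1/3)*(1 + 1**2)/1)*(-4))**2 = (5 + ((1/3)*1*(1 + 1))*(-4))**2 = (5 + ((1/3)*1*2)*(-4))**2 = (5 + (2/3)*(-4))**2 = (5 - 8/3)**2 = (7/3)**2 = 49/9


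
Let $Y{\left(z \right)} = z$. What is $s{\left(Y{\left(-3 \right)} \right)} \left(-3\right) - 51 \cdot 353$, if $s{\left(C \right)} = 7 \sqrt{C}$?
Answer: $-18003 - 21 i \sqrt{3} \approx -18003.0 - 36.373 i$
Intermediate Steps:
$s{\left(Y{\left(-3 \right)} \right)} \left(-3\right) - 51 \cdot 353 = 7 \sqrt{-3} \left(-3\right) - 51 \cdot 353 = 7 i \sqrt{3} \left(-3\right) - 18003 = - 21 i \sqrt{3} - 18003 = -18003 - 21 i \sqrt{3}$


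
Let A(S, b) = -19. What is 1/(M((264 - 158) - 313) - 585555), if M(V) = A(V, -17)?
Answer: -1/585574 ≈ -1.7077e-6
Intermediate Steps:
M(V) = -19
1/(M((264 - 158) - 313) - 585555) = 1/(-19 - 585555) = 1/(-585574) = -1/585574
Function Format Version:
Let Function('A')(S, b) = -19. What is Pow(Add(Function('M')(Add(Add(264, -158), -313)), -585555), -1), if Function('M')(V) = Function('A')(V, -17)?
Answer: Rational(-1, 585574) ≈ -1.7077e-6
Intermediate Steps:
Function('M')(V) = -19
Pow(Add(Function('M')(Add(Add(264, -158), -313)), -585555), -1) = Pow(Add(-19, -585555), -1) = Pow(-585574, -1) = Rational(-1, 585574)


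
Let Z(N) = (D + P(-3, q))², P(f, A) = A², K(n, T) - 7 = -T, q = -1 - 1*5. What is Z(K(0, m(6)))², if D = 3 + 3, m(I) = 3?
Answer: 3111696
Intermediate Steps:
q = -6 (q = -1 - 5 = -6)
K(n, T) = 7 - T
D = 6
Z(N) = 1764 (Z(N) = (6 + (-6)²)² = (6 + 36)² = 42² = 1764)
Z(K(0, m(6)))² = 1764² = 3111696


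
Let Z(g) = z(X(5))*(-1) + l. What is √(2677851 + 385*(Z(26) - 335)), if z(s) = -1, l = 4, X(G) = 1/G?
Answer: 11*√21081 ≈ 1597.1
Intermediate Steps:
Z(g) = 5 (Z(g) = -1*(-1) + 4 = 1 + 4 = 5)
√(2677851 + 385*(Z(26) - 335)) = √(2677851 + 385*(5 - 335)) = √(2677851 + 385*(-330)) = √(2677851 - 127050) = √2550801 = 11*√21081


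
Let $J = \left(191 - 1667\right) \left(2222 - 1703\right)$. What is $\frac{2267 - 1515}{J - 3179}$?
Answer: $- \frac{752}{769223} \approx -0.00097761$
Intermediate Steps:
$J = -766044$ ($J = \left(-1476\right) 519 = -766044$)
$\frac{2267 - 1515}{J - 3179} = \frac{2267 - 1515}{-766044 - 3179} = \frac{752}{-769223} = 752 \left(- \frac{1}{769223}\right) = - \frac{752}{769223}$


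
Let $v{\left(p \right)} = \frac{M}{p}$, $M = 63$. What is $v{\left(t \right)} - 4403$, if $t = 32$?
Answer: $- \frac{140833}{32} \approx -4401.0$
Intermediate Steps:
$v{\left(p \right)} = \frac{63}{p}$
$v{\left(t \right)} - 4403 = \frac{63}{32} - 4403 = - \frac{140833}{32}$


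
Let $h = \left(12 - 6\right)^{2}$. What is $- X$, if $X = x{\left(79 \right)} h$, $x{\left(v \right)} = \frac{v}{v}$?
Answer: $-36$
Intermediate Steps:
$x{\left(v \right)} = 1$
$h = 36$ ($h = \left(12 - 6\right)^{2} = 6^{2} = 36$)
$X = 36$ ($X = 1 \cdot 36 = 36$)
$- X = \left(-1\right) 36 = -36$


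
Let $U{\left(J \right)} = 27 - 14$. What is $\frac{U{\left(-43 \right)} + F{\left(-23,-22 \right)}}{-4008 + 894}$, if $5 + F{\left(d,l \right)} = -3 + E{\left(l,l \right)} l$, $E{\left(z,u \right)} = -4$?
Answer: $- \frac{31}{1038} \approx -0.029865$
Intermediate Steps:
$U{\left(J \right)} = 13$ ($U{\left(J \right)} = 27 - 14 = 13$)
$F{\left(d,l \right)} = -8 - 4 l$ ($F{\left(d,l \right)} = -5 - \left(3 + 4 l\right) = -8 - 4 l$)
$\frac{U{\left(-43 \right)} + F{\left(-23,-22 \right)}}{-4008 + 894} = \frac{13 - -80}{-4008 + 894} = \frac{13 + \left(-8 + 88\right)}{-3114} = \left(13 + 80\right) \left(- \frac{1}{3114}\right) = 93 \left(- \frac{1}{3114}\right) = - \frac{31}{1038}$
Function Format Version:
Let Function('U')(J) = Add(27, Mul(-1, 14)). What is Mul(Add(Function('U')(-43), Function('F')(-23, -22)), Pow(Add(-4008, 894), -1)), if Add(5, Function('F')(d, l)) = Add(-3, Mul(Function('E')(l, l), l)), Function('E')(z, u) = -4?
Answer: Rational(-31, 1038) ≈ -0.029865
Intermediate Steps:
Function('U')(J) = 13 (Function('U')(J) = Add(27, -14) = 13)
Function('F')(d, l) = Add(-8, Mul(-4, l)) (Function('F')(d, l) = Add(-5, Add(-3, Mul(-4, l))) = Add(-8, Mul(-4, l)))
Mul(Add(Function('U')(-43), Function('F')(-23, -22)), Pow(Add(-4008, 894), -1)) = Mul(Add(13, Add(-8, Mul(-4, -22))), Pow(Add(-4008, 894), -1)) = Mul(Add(13, Add(-8, 88)), Pow(-3114, -1)) = Mul(Add(13, 80), Rational(-1, 3114)) = Mul(93, Rational(-1, 3114)) = Rational(-31, 1038)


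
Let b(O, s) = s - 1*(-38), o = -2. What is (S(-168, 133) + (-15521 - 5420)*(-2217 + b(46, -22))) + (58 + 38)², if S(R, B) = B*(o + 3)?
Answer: 46100490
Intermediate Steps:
S(R, B) = B (S(R, B) = B*(-2 + 3) = B*1 = B)
b(O, s) = 38 + s (b(O, s) = s + 38 = 38 + s)
(S(-168, 133) + (-15521 - 5420)*(-2217 + b(46, -22))) + (58 + 38)² = (133 + (-15521 - 5420)*(-2217 + (38 - 22))) + (58 + 38)² = (133 - 20941*(-2217 + 16)) + 96² = (133 - 20941*(-2201)) + 9216 = (133 + 46091141) + 9216 = 46091274 + 9216 = 46100490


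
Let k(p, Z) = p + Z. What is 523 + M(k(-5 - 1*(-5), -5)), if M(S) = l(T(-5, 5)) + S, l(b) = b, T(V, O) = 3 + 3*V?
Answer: 506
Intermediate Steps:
k(p, Z) = Z + p
M(S) = -12 + S (M(S) = (3 + 3*(-5)) + S = (3 - 15) + S = -12 + S)
523 + M(k(-5 - 1*(-5), -5)) = 523 + (-12 + (-5 + (-5 - 1*(-5)))) = 523 + (-12 + (-5 + (-5 + 5))) = 523 + (-12 + (-5 + 0)) = 523 + (-12 - 5) = 523 - 17 = 506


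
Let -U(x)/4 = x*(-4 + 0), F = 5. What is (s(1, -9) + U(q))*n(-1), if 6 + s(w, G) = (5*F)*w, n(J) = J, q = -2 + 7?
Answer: -99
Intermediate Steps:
q = 5
s(w, G) = -6 + 25*w (s(w, G) = -6 + (5*5)*w = -6 + 25*w)
U(x) = 16*x (U(x) = -4*x*(-4 + 0) = -4*x*(-4) = -(-16)*x = 16*x)
(s(1, -9) + U(q))*n(-1) = ((-6 + 25*1) + 16*5)*(-1) = ((-6 + 25) + 80)*(-1) = (19 + 80)*(-1) = 99*(-1) = -99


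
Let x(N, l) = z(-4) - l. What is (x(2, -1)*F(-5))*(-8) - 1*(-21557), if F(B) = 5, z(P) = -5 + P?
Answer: 21877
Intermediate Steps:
x(N, l) = -9 - l (x(N, l) = (-5 - 4) - l = -9 - l)
(x(2, -1)*F(-5))*(-8) - 1*(-21557) = ((-9 - 1*(-1))*5)*(-8) - 1*(-21557) = ((-9 + 1)*5)*(-8) + 21557 = -8*5*(-8) + 21557 = -40*(-8) + 21557 = 320 + 21557 = 21877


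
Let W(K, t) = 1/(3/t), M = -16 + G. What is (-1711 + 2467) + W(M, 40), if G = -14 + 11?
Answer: 2308/3 ≈ 769.33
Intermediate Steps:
G = -3
M = -19 (M = -16 - 3 = -19)
W(K, t) = t/3
(-1711 + 2467) + W(M, 40) = (-1711 + 2467) + (⅓)*40 = 756 + 40/3 = 2308/3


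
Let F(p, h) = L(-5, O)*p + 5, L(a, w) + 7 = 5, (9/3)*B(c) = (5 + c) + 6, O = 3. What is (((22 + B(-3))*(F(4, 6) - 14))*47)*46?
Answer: -2719796/3 ≈ -9.0660e+5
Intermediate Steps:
B(c) = 11/3 + c/3 (B(c) = ((5 + c) + 6)/3 = (11 + c)/3 = 11/3 + c/3)
L(a, w) = -2 (L(a, w) = -7 + 5 = -2)
F(p, h) = 5 - 2*p (F(p, h) = -2*p + 5 = 5 - 2*p)
(((22 + B(-3))*(F(4, 6) - 14))*47)*46 = (((22 + (11/3 + (1/3)*(-3)))*((5 - 2*4) - 14))*47)*46 = (((22 + (11/3 - 1))*((5 - 8) - 14))*47)*46 = (((22 + 8/3)*(-3 - 14))*47)*46 = (((74/3)*(-17))*47)*46 = -1258/3*47*46 = -59126/3*46 = -2719796/3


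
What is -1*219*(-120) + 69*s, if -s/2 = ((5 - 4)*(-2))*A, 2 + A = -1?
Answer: 25452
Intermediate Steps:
A = -3 (A = -2 - 1 = -3)
s = -12 (s = -2*(5 - 4)*(-2)*(-3) = -2*1*(-2)*(-3) = -(-4)*(-3) = -2*6 = -12)
-1*219*(-120) + 69*s = -1*219*(-120) + 69*(-12) = -219*(-120) - 828 = 26280 - 828 = 25452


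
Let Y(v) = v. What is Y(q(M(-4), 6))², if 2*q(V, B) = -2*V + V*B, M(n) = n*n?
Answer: 1024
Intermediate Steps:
M(n) = n²
q(V, B) = -V + B*V/2 (q(V, B) = (-2*V + V*B)/2 = (-2*V + B*V)/2 = -V + B*V/2)
Y(q(M(-4), 6))² = ((½)*(-4)²*(-2 + 6))² = ((½)*16*4)² = 32² = 1024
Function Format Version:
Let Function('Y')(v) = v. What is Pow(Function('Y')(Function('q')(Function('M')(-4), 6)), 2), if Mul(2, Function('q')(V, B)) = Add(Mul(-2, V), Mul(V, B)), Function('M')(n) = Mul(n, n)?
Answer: 1024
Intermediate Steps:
Function('M')(n) = Pow(n, 2)
Function('q')(V, B) = Add(Mul(-1, V), Mul(Rational(1, 2), B, V)) (Function('q')(V, B) = Mul(Rational(1, 2), Add(Mul(-2, V), Mul(V, B))) = Mul(Rational(1, 2), Add(Mul(-2, V), Mul(B, V))) = Add(Mul(-1, V), Mul(Rational(1, 2), B, V)))
Pow(Function('Y')(Function('q')(Function('M')(-4), 6)), 2) = Pow(Mul(Rational(1, 2), Pow(-4, 2), Add(-2, 6)), 2) = Pow(Mul(Rational(1, 2), 16, 4), 2) = Pow(32, 2) = 1024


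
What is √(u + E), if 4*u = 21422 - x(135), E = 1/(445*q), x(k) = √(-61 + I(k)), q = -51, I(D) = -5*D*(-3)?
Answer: √(11033680030770 - 1030126050*√491)/45390 ≈ 73.106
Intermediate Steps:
I(D) = 15*D
x(k) = √(-61 + 15*k)
E = -1/22695 (E = 1/(445*(-51)) = 1/(-22695) = -1/22695 ≈ -4.4063e-5)
u = 10711/2 - √491/2 (u = (21422 - √(-61 + 15*135))/4 = (21422 - √(-61 + 2025))/4 = (21422 - √1964)/4 = (21422 - 2*√491)/4 = 10711/2 - √491/2 ≈ 5344.4)
√(u + E) = √((10711/2 - √491/2) - 1/22695) = √(243086143/45390 - √491/2)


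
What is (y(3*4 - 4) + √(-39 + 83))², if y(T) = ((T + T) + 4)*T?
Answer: 25644 + 640*√11 ≈ 27767.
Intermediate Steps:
y(T) = T*(4 + 2*T) (y(T) = (2*T + 4)*T = (4 + 2*T)*T = T*(4 + 2*T))
(y(3*4 - 4) + √(-39 + 83))² = (2*(3*4 - 4)*(2 + (3*4 - 4)) + √(-39 + 83))² = (2*(12 - 4)*(2 + (12 - 4)) + √44)² = (2*8*(2 + 8) + 2*√11)² = (2*8*10 + 2*√11)² = (160 + 2*√11)²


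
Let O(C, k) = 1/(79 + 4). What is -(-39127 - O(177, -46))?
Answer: 3247542/83 ≈ 39127.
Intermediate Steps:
O(C, k) = 1/83
-(-39127 - O(177, -46)) = -(-39127 - 1*1/83) = -(-39127 - 1/83) = -1*(-3247542/83) = 3247542/83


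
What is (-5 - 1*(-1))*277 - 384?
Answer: -1492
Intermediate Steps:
(-5 - 1*(-1))*277 - 384 = (-5 + 1)*277 - 384 = -4*277 - 384 = -1108 - 384 = -1492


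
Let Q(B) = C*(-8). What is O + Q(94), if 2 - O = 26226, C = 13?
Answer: -26328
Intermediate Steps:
Q(B) = -104 (Q(B) = 13*(-8) = -104)
O = -26224 (O = 2 - 1*26226 = 2 - 26226 = -26224)
O + Q(94) = -26224 - 104 = -26328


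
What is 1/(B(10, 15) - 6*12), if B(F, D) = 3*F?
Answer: -1/42 ≈ -0.023810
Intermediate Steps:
1/(B(10, 15) - 6*12) = 1/(3*10 - 6*12) = 1/(30 - 72) = 1/(-42) = -1/42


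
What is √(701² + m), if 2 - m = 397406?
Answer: √93997 ≈ 306.59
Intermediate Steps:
m = -397404 (m = 2 - 1*397406 = 2 - 397406 = -397404)
√(701² + m) = √(701² - 397404) = √(491401 - 397404) = √93997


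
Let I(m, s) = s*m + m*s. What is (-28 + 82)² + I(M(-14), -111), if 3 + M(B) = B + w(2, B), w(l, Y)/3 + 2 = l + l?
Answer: 5358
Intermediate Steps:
w(l, Y) = -6 + 6*l (w(l, Y) = -6 + 3*(l + l) = -6 + 3*(2*l) = -6 + 6*l)
M(B) = 3 + B (M(B) = -3 + (B + (-6 + 6*2)) = -3 + (B + (-6 + 12)) = -3 + (B + 6) = -3 + (6 + B) = 3 + B)
I(m, s) = 2*m*s (I(m, s) = m*s + m*s = 2*m*s)
(-28 + 82)² + I(M(-14), -111) = (-28 + 82)² + 2*(3 - 14)*(-111) = 54² + 2*(-11)*(-111) = 2916 + 2442 = 5358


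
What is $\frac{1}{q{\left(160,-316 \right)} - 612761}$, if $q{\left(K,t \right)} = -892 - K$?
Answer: $- \frac{1}{613813} \approx -1.6292 \cdot 10^{-6}$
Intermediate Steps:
$\frac{1}{q{\left(160,-316 \right)} - 612761} = \frac{1}{\left(-892 - 160\right) - 612761} = \frac{1}{-1052 - 612761} = \frac{1}{-613813} = - \frac{1}{613813}$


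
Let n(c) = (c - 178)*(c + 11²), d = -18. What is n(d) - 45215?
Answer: -65403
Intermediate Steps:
n(c) = (-178 + c)*(121 + c) (n(c) = (-178 + c)*(c + 121) = (-178 + c)*(121 + c))
n(d) - 45215 = (-21538 + (-18)² - 57*(-18)) - 45215 = (-21538 + 324 + 1026) - 45215 = -20188 - 45215 = -65403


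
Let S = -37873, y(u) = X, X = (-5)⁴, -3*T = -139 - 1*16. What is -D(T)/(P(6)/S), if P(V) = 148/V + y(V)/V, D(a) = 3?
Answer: 681714/773 ≈ 881.91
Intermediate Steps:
T = 155/3 (T = -(-139 - 1*16)/3 = -(-139 - 16)/3 = -⅓*(-155) = 155/3 ≈ 51.667)
X = 625
y(u) = 625
P(V) = 773/V (P(V) = 148/V + 625/V = 773/V)
-D(T)/(P(6)/S) = -3/((773/6)/(-37873)) = -3/((773*(⅙))*(-1/37873)) = -3/((773/6)*(-1/37873)) = -3/(-773/227238) = -3*(-227238)/773 = -1*(-681714/773) = 681714/773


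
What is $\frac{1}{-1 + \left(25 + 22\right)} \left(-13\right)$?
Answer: $- \frac{13}{46} \approx -0.28261$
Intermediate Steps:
$\frac{1}{-1 + \left(25 + 22\right)} \left(-13\right) = \frac{1}{-1 + 47} \left(-13\right) = \frac{1}{46} \left(-13\right) = - \frac{13}{46}$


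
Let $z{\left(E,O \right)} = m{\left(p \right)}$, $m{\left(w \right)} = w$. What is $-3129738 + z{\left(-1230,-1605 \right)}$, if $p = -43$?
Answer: $-3129781$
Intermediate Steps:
$z{\left(E,O \right)} = -43$
$-3129738 + z{\left(-1230,-1605 \right)} = -3129738 - 43 = -3129781$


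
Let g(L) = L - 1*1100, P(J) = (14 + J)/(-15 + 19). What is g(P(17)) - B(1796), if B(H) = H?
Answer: -11553/4 ≈ -2888.3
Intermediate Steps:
P(J) = 7/2 + J/4 (P(J) = (14 + J)/4 = (14 + J)*(¼) = 7/2 + J/4)
g(L) = -1100 + L (g(L) = L - 1100 = -1100 + L)
g(P(17)) - B(1796) = (-1100 + (7/2 + (¼)*17)) - 1*1796 = (-1100 + (7/2 + 17/4)) - 1796 = (-1100 + 31/4) - 1796 = -4369/4 - 1796 = -11553/4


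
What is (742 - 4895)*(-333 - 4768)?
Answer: 21184453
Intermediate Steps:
(742 - 4895)*(-333 - 4768) = -4153*(-5101) = 21184453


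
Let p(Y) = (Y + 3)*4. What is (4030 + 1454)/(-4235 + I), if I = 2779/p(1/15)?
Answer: -1009056/737555 ≈ -1.3681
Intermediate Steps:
p(Y) = 12 + 4*Y (p(Y) = (3 + Y)*4 = 12 + 4*Y)
I = 41685/184 (I = 2779/(12 + 4/15) = 2779/(184/15) = 2779*(15/184) = 41685/184 ≈ 226.55)
(4030 + 1454)/(-4235 + I) = (4030 + 1454)/(-4235 + 41685/184) = 5484/(-737555/184) = 5484*(-184/737555) = -1009056/737555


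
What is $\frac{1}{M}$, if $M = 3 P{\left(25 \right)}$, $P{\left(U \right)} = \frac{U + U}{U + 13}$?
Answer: $\frac{19}{75} \approx 0.25333$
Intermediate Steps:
$P{\left(U \right)} = \frac{2 U}{13 + U}$
$M = \frac{75}{19}$ ($M = 3 \cdot 2 \cdot 25 \frac{1}{13 + 25} = 3 \cdot 2 \cdot 25 \cdot \frac{1}{38} = 3 \cdot \frac{25}{19} = \frac{75}{19} \approx 3.9474$)
$\frac{1}{M} = \frac{1}{\frac{75}{19}} = \frac{19}{75}$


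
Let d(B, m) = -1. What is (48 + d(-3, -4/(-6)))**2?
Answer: 2209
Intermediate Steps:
(48 + d(-3, -4/(-6)))**2 = (48 - 1)**2 = 47**2 = 2209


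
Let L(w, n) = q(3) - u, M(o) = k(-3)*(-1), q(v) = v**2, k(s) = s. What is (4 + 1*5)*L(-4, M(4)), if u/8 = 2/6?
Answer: 57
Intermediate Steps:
u = 8/3 (u = 8*(2/6) = 8*(2*(1/6)) = 8*(1/3) = 8/3 ≈ 2.6667)
M(o) = 3 (M(o) = -3*(-1) = 3)
L(w, n) = 19/3 (L(w, n) = 3**2 - 1*8/3 = 9 - 8/3 = 19/3)
(4 + 1*5)*L(-4, M(4)) = (4 + 1*5)*(19/3) = (4 + 5)*(19/3) = 9*(19/3) = 57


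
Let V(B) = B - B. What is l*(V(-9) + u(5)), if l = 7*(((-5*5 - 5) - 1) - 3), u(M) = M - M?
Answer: 0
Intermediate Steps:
V(B) = 0
u(M) = 0
l = -238 (l = 7*(((-25 - 5) - 1) - 3) = 7*((-30 - 1) - 3) = 7*(-31 - 3) = 7*(-34) = -238)
l*(V(-9) + u(5)) = -238*(0 + 0) = -238*0 = 0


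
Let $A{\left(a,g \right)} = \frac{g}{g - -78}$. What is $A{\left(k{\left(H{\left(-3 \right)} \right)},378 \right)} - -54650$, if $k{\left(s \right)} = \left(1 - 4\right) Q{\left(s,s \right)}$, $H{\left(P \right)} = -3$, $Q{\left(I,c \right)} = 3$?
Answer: $\frac{4153463}{76} \approx 54651.0$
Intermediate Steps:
$k{\left(s \right)} = -9$ ($k{\left(s \right)} = \left(1 - 4\right) 3 = \left(-3\right) 3 = -9$)
$A{\left(a,g \right)} = \frac{g}{78 + g}$ ($A{\left(a,g \right)} = \frac{g}{g + 78} = \frac{g}{78 + g}$)
$A{\left(k{\left(H{\left(-3 \right)} \right)},378 \right)} - -54650 = \frac{378}{78 + 378} - -54650 = \frac{378}{456} + 54650 = 378 \cdot \frac{1}{456} + 54650 = \frac{63}{76} + 54650 = \frac{4153463}{76}$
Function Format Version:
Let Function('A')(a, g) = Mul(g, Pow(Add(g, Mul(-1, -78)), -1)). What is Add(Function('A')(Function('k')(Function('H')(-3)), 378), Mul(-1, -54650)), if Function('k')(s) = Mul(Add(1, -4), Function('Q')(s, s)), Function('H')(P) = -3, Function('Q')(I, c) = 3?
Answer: Rational(4153463, 76) ≈ 54651.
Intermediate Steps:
Function('k')(s) = -9 (Function('k')(s) = Mul(Add(1, -4), 3) = Mul(-3, 3) = -9)
Function('A')(a, g) = Mul(g, Pow(Add(78, g), -1)) (Function('A')(a, g) = Mul(g, Pow(Add(g, 78), -1)) = Mul(g, Pow(Add(78, g), -1)))
Add(Function('A')(Function('k')(Function('H')(-3)), 378), Mul(-1, -54650)) = Add(Mul(378, Pow(Add(78, 378), -1)), Mul(-1, -54650)) = Add(Mul(378, Pow(456, -1)), 54650) = Add(Mul(378, Rational(1, 456)), 54650) = Add(Rational(63, 76), 54650) = Rational(4153463, 76)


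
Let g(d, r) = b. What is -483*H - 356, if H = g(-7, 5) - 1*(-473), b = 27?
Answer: -241856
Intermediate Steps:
g(d, r) = 27
H = 500 (H = 27 - 1*(-473) = 27 + 473 = 500)
-483*H - 356 = -483*500 - 356 = -241500 - 356 = -241856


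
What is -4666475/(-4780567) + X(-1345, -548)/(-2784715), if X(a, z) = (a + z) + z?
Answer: 1182406572152/1210228784855 ≈ 0.97701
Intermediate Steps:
X(a, z) = a + 2*z
-4666475/(-4780567) + X(-1345, -548)/(-2784715) = -4666475/(-4780567) + (-1345 + 2*(-548))/(-2784715) = -4666475*(-1/4780567) + (-1345 - 1096)*(-1/2784715) = 424225/434597 - 2441*(-1/2784715) = 424225/434597 + 2441/2784715 = 1182406572152/1210228784855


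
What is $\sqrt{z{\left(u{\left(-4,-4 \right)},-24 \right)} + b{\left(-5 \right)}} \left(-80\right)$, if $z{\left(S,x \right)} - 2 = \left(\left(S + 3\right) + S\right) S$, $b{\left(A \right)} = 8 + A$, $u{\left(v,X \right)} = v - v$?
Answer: $- 80 \sqrt{5} \approx -178.89$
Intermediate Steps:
$u{\left(v,X \right)} = 0$
$z{\left(S,x \right)} = 2 + S \left(3 + 2 S\right)$ ($z{\left(S,x \right)} = 2 + \left(\left(S + 3\right) + S\right) S = 2 + \left(\left(3 + S\right) + S\right) S = 2 + \left(3 + 2 S\right) S = 2 + S \left(3 + 2 S\right)$)
$\sqrt{z{\left(u{\left(-4,-4 \right)},-24 \right)} + b{\left(-5 \right)}} \left(-80\right) = \sqrt{\left(2 + 2 \cdot 0^{2} + 3 \cdot 0\right) + \left(8 - 5\right)} \left(-80\right) = \sqrt{\left(2 + 2 \cdot 0 + 0\right) + 3} \left(-80\right) = \sqrt{\left(2 + 0 + 0\right) + 3} \left(-80\right) = \sqrt{2 + 3} \left(-80\right) = \sqrt{5} \left(-80\right) = - 80 \sqrt{5}$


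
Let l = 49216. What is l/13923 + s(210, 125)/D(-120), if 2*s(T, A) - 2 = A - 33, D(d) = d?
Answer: 1750513/556920 ≈ 3.1432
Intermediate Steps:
s(T, A) = -31/2 + A/2 (s(T, A) = 1 + (A - 33)/2 = 1 + (-33 + A)/2 = 1 + (-33/2 + A/2) = -31/2 + A/2)
l/13923 + s(210, 125)/D(-120) = 49216/13923 + (-31/2 + (½)*125)/(-120) = 49216*(1/13923) + (-31/2 + 125/2)*(-1/120) = 49216/13923 + 47*(-1/120) = 49216/13923 - 47/120 = 1750513/556920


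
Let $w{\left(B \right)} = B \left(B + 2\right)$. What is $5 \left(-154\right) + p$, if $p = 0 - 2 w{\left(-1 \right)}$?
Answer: $-768$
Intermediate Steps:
$w{\left(B \right)} = B \left(2 + B\right)$
$p = 2$ ($p = 0 - 2 \left(- (2 - 1)\right) = 0 - 2 \left(\left(-1\right) 1\right) = 0 - -2 = 0 + 2 = 2$)
$5 \left(-154\right) + p = 5 \left(-154\right) + 2 = -770 + 2 = -768$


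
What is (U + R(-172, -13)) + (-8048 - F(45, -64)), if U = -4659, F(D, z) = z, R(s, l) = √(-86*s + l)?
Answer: -12643 + √14779 ≈ -12521.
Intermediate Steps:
R(s, l) = √(l - 86*s)
(U + R(-172, -13)) + (-8048 - F(45, -64)) = (-4659 + √(-13 - 86*(-172))) + (-8048 - 1*(-64)) = (-4659 + √(-13 + 14792)) + (-8048 + 64) = (-4659 + √14779) - 7984 = -12643 + √14779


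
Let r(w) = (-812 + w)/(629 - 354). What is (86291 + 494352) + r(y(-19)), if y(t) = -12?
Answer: 159676001/275 ≈ 5.8064e+5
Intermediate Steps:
r(w) = -812/275 + w/275 (r(w) = (-812 + w)/275 = (-812 + w)*(1/275) = -812/275 + w/275)
(86291 + 494352) + r(y(-19)) = (86291 + 494352) + (-812/275 + (1/275)*(-12)) = 580643 + (-812/275 - 12/275) = 580643 - 824/275 = 159676001/275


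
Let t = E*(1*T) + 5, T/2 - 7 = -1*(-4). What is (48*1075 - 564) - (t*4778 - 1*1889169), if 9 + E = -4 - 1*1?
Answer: 3387939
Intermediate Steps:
T = 22 (T = 14 + 2*(-1*(-4)) = 14 + 2*4 = 14 + 8 = 22)
E = -14 (E = -9 + (-4 - 1*1) = -9 + (-4 - 1) = -9 - 5 = -14)
t = -303 (t = -14*22 + 5 = -308 + 5 = -303)
(48*1075 - 564) - (t*4778 - 1*1889169) = (48*1075 - 564) - (-303*4778 - 1*1889169) = (51600 - 564) - (-1447734 - 1889169) = 51036 - 1*(-3336903) = 51036 + 3336903 = 3387939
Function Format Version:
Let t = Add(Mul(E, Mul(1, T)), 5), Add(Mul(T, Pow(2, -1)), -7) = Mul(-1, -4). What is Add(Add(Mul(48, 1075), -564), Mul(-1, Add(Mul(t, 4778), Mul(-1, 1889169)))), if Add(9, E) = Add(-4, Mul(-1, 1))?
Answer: 3387939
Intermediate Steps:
T = 22 (T = Add(14, Mul(2, Mul(-1, -4))) = Add(14, Mul(2, 4)) = Add(14, 8) = 22)
E = -14 (E = Add(-9, Add(-4, Mul(-1, 1))) = Add(-9, Add(-4, -1)) = Add(-9, -5) = -14)
t = -303 (t = Add(Mul(-14, Mul(1, 22)), 5) = Add(Mul(-14, 22), 5) = Add(-308, 5) = -303)
Add(Add(Mul(48, 1075), -564), Mul(-1, Add(Mul(t, 4778), Mul(-1, 1889169)))) = Add(Add(Mul(48, 1075), -564), Mul(-1, Add(Mul(-303, 4778), Mul(-1, 1889169)))) = Add(Add(51600, -564), Mul(-1, Add(-1447734, -1889169))) = Add(51036, Mul(-1, -3336903)) = Add(51036, 3336903) = 3387939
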